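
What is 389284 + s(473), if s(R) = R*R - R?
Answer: 612540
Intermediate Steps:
s(R) = R² - R
389284 + s(473) = 389284 + 473*(-1 + 473) = 389284 + 473*472 = 389284 + 223256 = 612540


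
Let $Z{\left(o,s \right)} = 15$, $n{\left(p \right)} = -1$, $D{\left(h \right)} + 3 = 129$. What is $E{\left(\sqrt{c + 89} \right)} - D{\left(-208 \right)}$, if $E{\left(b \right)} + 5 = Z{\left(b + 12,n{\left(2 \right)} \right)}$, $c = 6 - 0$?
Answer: $-116$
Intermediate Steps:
$c = 6$ ($c = 6 + 0 = 6$)
$D{\left(h \right)} = 126$ ($D{\left(h \right)} = -3 + 129 = 126$)
$E{\left(b \right)} = 10$ ($E{\left(b \right)} = -5 + 15 = 10$)
$E{\left(\sqrt{c + 89} \right)} - D{\left(-208 \right)} = 10 - 126 = -116$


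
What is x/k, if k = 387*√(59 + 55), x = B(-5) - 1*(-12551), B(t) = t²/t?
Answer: 697*√114/2451 ≈ 3.0363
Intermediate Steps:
B(t) = t
x = 12546 (x = -5 - 1*(-12551) = -5 + 12551 = 12546)
k = 387*√114 ≈ 4132.0
x/k = 12546/((387*√114)) = 12546*(√114/44118) = 697*√114/2451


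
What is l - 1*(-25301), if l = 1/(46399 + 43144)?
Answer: 2265527444/89543 ≈ 25301.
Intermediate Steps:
l = 1/89543 ≈ 1.1168e-5
l - 1*(-25301) = 1/89543 - 1*(-25301) = 1/89543 + 25301 = 2265527444/89543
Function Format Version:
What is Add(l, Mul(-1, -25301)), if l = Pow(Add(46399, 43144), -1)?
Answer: Rational(2265527444, 89543) ≈ 25301.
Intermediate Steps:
l = Rational(1, 89543) (l = Pow(89543, -1) = Rational(1, 89543) ≈ 1.1168e-5)
Add(l, Mul(-1, -25301)) = Add(Rational(1, 89543), Mul(-1, -25301)) = Add(Rational(1, 89543), 25301) = Rational(2265527444, 89543)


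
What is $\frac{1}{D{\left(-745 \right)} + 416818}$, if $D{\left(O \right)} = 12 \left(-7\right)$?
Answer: $\frac{1}{416734} \approx 2.3996 \cdot 10^{-6}$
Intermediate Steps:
$D{\left(O \right)} = -84$
$\frac{1}{D{\left(-745 \right)} + 416818} = \frac{1}{-84 + 416818} = \frac{1}{416734}$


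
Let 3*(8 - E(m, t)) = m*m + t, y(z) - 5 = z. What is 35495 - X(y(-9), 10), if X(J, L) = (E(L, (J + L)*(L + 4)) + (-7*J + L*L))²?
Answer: 269279/9 ≈ 29920.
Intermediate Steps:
y(z) = 5 + z
E(m, t) = 8 - t/3 - m²/3 (E(m, t) = 8 - (m*m + t)/3 = 8 - (m² + t)/3 = 8 - (t + m²)/3 = 8 + (-t/3 - m²/3) = 8 - t/3 - m²/3)
X(J, L) = (8 - 7*J + 2*L²/3 - (4 + L)*(J + L)/3)² (X(J, L) = ((8 - (J + L)*(L + 4)/3 - L²/3) + (-7*J + L*L))² = ((8 - (J + L)*(4 + L)/3 - L²/3) + (-7*J + L²))² = ((8 - (4 + L)*(J + L)/3 - L²/3) + (L² - 7*J))² = ((8 - L²/3 - (4 + L)*(J + L)/3) + (L² - 7*J))² = (8 - 7*J + 2*L²/3 - (4 + L)*(J + L)/3)²)
35495 - X(y(-9), 10) = 35495 - (-24 - 1*10² + 4*10 + 25*(5 - 9) + (5 - 9)*10)²/9 = 35495 - (-24 - 1*100 + 40 + 25*(-4) - 4*10)²/9 = 35495 - (-24 - 100 + 40 - 100 - 40)²/9 = 35495 - (-224)²/9 = 35495 - 50176/9 = 269279/9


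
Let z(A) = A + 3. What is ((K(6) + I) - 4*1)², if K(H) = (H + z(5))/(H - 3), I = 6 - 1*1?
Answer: 289/9 ≈ 32.111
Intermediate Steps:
z(A) = 3 + A
I = 5 (I = 6 - 1 = 5)
K(H) = (8 + H)/(-3 + H) (K(H) = (H + (3 + 5))/(H - 3) = (H + 8)/(-3 + H) = (8 + H)/(-3 + H))
((K(6) + I) - 4*1)² = (((8 + 6)/(-3 + 6) + 5) - 4*1)² = ((14/3 + 5) - 4)² = (29/3 - 4)² = (17/3)² = 289/9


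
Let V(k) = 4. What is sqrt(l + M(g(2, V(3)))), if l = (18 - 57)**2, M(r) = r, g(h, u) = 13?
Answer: sqrt(1534) ≈ 39.166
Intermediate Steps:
l = 1521 (l = (-39)**2 = 1521)
sqrt(l + M(g(2, V(3)))) = sqrt(1521 + 13) = sqrt(1534)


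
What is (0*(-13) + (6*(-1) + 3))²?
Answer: 9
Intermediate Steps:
(0*(-13) + (6*(-1) + 3))² = (0 + (-6 + 3))² = (0 - 3)² = (-3)² = 9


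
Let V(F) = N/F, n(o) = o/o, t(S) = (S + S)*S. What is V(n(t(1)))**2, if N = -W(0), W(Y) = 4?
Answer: 16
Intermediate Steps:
N = -4 (N = -1*4 = -4)
t(S) = 2*S**2 (t(S) = (2*S)*S = 2*S**2)
n(o) = 1
V(F) = -4/F
V(n(t(1)))**2 = (-4/1)**2 = (-4*1)**2 = (-4)**2 = 16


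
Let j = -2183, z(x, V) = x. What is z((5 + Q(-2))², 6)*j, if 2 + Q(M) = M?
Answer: -2183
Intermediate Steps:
Q(M) = -2 + M
z((5 + Q(-2))², 6)*j = (5 + (-2 - 2))²*(-2183) = (5 - 4)²*(-2183) = 1²*(-2183) = 1*(-2183) = -2183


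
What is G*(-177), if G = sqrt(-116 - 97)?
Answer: -177*I*sqrt(213) ≈ -2583.2*I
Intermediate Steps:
G = I*sqrt(213) (G = sqrt(-213) = I*sqrt(213) ≈ 14.595*I)
G*(-177) = (I*sqrt(213))*(-177) = -177*I*sqrt(213)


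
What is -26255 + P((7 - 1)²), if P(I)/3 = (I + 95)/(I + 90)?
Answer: -1102579/42 ≈ -26252.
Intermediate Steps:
P(I) = 3*(95 + I)/(90 + I) (P(I) = 3*((I + 95)/(I + 90)) = 3*((95 + I)/(90 + I)) = 3*(95 + I)/(90 + I))
-26255 + P((7 - 1)²) = -26255 + 3*(95 + (7 - 1)²)/(90 + (7 - 1)²) = -26255 + 3*(95 + 6²)/(90 + 6²) = -26255 + 3*(95 + 36)/(90 + 36) = -26255 + 3*131/126 = -26255 + 3*(1/126)*131 = -26255 + 131/42 = -1102579/42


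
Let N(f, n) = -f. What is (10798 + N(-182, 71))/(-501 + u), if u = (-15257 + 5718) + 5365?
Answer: -2196/935 ≈ -2.3487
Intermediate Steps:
u = -4174 (u = -9539 + 5365 = -4174)
(10798 + N(-182, 71))/(-501 + u) = (10798 - 1*(-182))/(-501 - 4174) = (10798 + 182)/(-4675) = 10980*(-1/4675) = -2196/935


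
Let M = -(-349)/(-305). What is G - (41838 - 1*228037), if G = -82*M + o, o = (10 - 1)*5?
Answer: 56833038/305 ≈ 1.8634e+5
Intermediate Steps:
M = -349/305 (M = -(-349)*(-1)/305 = -1*349/305 = -349/305 ≈ -1.1443)
o = 45 (o = 9*5 = 45)
G = 42343/305 (G = -82*(-349/305) + 45 = 28618/305 + 45 = 42343/305 ≈ 138.83)
G - (41838 - 1*228037) = 42343/305 - (41838 - 1*228037) = 42343/305 - (41838 - 228037) = 42343/305 - 1*(-186199) = 42343/305 + 186199 = 56833038/305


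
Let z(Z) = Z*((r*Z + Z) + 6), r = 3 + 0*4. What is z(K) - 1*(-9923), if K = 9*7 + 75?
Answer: 86927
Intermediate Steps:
r = 3 (r = 3 + 0 = 3)
K = 138 (K = 63 + 75 = 138)
z(Z) = Z*(6 + 4*Z) (z(Z) = Z*((3*Z + Z) + 6) = Z*(4*Z + 6) = Z*(6 + 4*Z))
z(K) - 1*(-9923) = 2*138*(3 + 2*138) - 1*(-9923) = 2*138*(3 + 276) + 9923 = 2*138*279 + 9923 = 77004 + 9923 = 86927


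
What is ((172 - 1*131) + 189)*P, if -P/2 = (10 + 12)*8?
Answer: -80960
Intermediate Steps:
P = -352 (P = -2*(10 + 12)*8 = -44*8 = -2*176 = -352)
((172 - 1*131) + 189)*P = ((172 - 1*131) + 189)*(-352) = ((172 - 131) + 189)*(-352) = (41 + 189)*(-352) = 230*(-352) = -80960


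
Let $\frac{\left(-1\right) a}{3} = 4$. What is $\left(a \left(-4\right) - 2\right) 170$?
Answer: $7820$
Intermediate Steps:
$a = -12$ ($a = \left(-3\right) 4 = -12$)
$\left(a \left(-4\right) - 2\right) 170 = \left(\left(-12\right) \left(-4\right) - 2\right) 170 = \left(48 - 2\right) 170 = 46 \cdot 170 = 7820$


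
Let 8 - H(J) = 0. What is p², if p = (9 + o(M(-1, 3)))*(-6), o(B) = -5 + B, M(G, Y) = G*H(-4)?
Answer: 576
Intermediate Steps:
H(J) = 8 (H(J) = 8 - 1*0 = 8 + 0 = 8)
M(G, Y) = 8*G (M(G, Y) = G*8 = 8*G)
p = 24 (p = (9 + (-5 + 8*(-1)))*(-6) = (9 + (-5 - 8))*(-6) = (9 - 13)*(-6) = -4*(-6) = 24)
p² = 24² = 576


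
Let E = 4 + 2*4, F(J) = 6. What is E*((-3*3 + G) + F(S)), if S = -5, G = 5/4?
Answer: -21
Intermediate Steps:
G = 5/4 (G = 5*(1/4) = 5/4 ≈ 1.2500)
E = 12 (E = 4 + 8 = 12)
E*((-3*3 + G) + F(S)) = 12*((-3*3 + 5/4) + 6) = 12*((-9 + 5/4) + 6) = 12*(-31/4 + 6) = 12*(-7/4) = -21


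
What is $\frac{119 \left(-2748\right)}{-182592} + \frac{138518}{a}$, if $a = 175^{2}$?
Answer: $\frac{2942251763}{465990000} \approx 6.314$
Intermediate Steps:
$a = 30625$
$\frac{119 \left(-2748\right)}{-182592} + \frac{138518}{a} = \frac{119 \left(-2748\right)}{-182592} + \frac{138518}{30625} = \left(-327012\right) \left(- \frac{1}{182592}\right) + 138518 \cdot \frac{1}{30625} = \frac{27251}{15216} + \frac{138518}{30625} = \frac{2942251763}{465990000}$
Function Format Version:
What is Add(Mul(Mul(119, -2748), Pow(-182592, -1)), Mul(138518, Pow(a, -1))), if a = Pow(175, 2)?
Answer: Rational(2942251763, 465990000) ≈ 6.3140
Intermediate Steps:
a = 30625
Add(Mul(Mul(119, -2748), Pow(-182592, -1)), Mul(138518, Pow(a, -1))) = Add(Mul(Mul(119, -2748), Pow(-182592, -1)), Mul(138518, Pow(30625, -1))) = Add(Mul(-327012, Rational(-1, 182592)), Mul(138518, Rational(1, 30625))) = Add(Rational(27251, 15216), Rational(138518, 30625)) = Rational(2942251763, 465990000)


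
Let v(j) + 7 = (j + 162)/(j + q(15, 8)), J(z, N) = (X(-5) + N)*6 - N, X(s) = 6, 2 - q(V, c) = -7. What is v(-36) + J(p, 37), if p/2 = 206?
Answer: 628/3 ≈ 209.33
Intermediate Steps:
p = 412 (p = 2*206 = 412)
q(V, c) = 9 (q(V, c) = 2 - 1*(-7) = 2 + 7 = 9)
J(z, N) = 36 + 5*N (J(z, N) = (6 + N)*6 - N = (36 + 6*N) - N = 36 + 5*N)
v(j) = -7 + (162 + j)/(9 + j) (v(j) = -7 + (j + 162)/(j + 9) = -7 + (162 + j)/(9 + j))
v(-36) + J(p, 37) = 3*(33 - 2*(-36))/(9 - 36) + (36 + 5*37) = 3*(33 + 72)/(-27) + (36 + 185) = 3*(-1/27)*105 + 221 = -35/3 + 221 = 628/3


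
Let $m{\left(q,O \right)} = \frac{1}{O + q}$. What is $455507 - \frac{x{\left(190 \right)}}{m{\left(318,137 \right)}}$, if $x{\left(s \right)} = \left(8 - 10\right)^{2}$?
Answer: $453687$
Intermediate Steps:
$x{\left(s \right)} = 4$ ($x{\left(s \right)} = \left(-2\right)^{2} = 4$)
$455507 - \frac{x{\left(190 \right)}}{m{\left(318,137 \right)}} = 455507 - \frac{4}{\frac{1}{137 + 318}} = 455507 - \frac{4}{\frac{1}{455}} = 455507 - 4 \frac{1}{\frac{1}{455}} = 455507 - 4 \cdot 455 = 455507 - 1820 = 453687$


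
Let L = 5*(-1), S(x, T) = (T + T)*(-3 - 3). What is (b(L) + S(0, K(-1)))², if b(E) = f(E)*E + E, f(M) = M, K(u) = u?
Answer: 1024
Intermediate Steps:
S(x, T) = -12*T (S(x, T) = (2*T)*(-6) = -12*T)
L = -5
b(E) = E + E² (b(E) = E*E + E = E² + E = E + E²)
(b(L) + S(0, K(-1)))² = (-5*(1 - 5) - 12*(-1))² = (-5*(-4) + 12)² = (20 + 12)² = 32² = 1024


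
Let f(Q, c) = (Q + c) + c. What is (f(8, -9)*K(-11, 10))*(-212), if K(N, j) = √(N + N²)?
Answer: 2120*√110 ≈ 22235.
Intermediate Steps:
f(Q, c) = Q + 2*c
(f(8, -9)*K(-11, 10))*(-212) = ((8 + 2*(-9))*√(-11*(1 - 11)))*(-212) = ((8 - 18)*√(-11*(-10)))*(-212) = -10*√110*(-212) = 2120*√110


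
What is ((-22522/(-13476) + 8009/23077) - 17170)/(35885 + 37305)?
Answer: -2669497987681/11380519934940 ≈ -0.23457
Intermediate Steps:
((-22522/(-13476) + 8009/23077) - 17170)/(35885 + 37305) = ((-22522*(-1/13476) + 8009*(1/23077)) - 17170)/73190 = ((11261/6738 + 8009/23077) - 17170)*(1/73190) = (313834739/155492826 - 17170)*(1/73190) = -2669497987681/155492826*1/73190 = -2669497987681/11380519934940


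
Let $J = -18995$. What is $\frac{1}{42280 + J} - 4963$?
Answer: $- \frac{115563454}{23285} \approx -4963.0$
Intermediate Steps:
$\frac{1}{42280 + J} - 4963 = \frac{1}{42280 - 18995} - 4963 = \frac{1}{23285} - 4963 = - \frac{115563454}{23285}$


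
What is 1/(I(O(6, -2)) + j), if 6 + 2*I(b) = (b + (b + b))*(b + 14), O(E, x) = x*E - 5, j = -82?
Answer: -2/17 ≈ -0.11765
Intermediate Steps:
O(E, x) = -5 + E*x (O(E, x) = E*x - 5 = -5 + E*x)
I(b) = -3 + 3*b*(14 + b)/2 (I(b) = -3 + ((b + (b + b))*(b + 14))/2 = -3 + ((b + 2*b)*(14 + b))/2 = -3 + ((3*b)*(14 + b))/2 = -3 + (3*b*(14 + b))/2 = -3 + 3*b*(14 + b)/2)
1/(I(O(6, -2)) + j) = 1/((-3 + 21*(-5 + 6*(-2)) + 3*(-5 + 6*(-2))²/2) - 82) = 1/((-3 + 21*(-5 - 12) + 3*(-5 - 12)²/2) - 82) = 1/((-3 + 21*(-17) + (3/2)*(-17)²) - 82) = 1/((-3 - 357 + (3/2)*289) - 82) = 1/((-3 - 357 + 867/2) - 82) = 1/(147/2 - 82) = 1/(-17/2) = -2/17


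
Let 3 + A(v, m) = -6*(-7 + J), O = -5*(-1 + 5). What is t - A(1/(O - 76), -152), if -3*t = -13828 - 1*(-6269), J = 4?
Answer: 7514/3 ≈ 2504.7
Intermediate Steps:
O = -20 (O = -5*4 = -20)
t = 7559/3 (t = -(-13828 - 1*(-6269))/3 = -(-13828 + 6269)/3 = -⅓*(-7559) = 7559/3 ≈ 2519.7)
A(v, m) = 15 (A(v, m) = -3 - 6*(-7 + 4) = -3 - 6*(-3) = -3 + 18 = 15)
t - A(1/(O - 76), -152) = 7559/3 - 1*15 = 7559/3 - 15 = 7514/3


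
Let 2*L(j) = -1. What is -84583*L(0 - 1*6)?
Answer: 84583/2 ≈ 42292.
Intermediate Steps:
L(j) = -1/2 (L(j) = (1/2)*(-1) = -1/2)
-84583*L(0 - 1*6) = -84583*(-1/2) = 84583/2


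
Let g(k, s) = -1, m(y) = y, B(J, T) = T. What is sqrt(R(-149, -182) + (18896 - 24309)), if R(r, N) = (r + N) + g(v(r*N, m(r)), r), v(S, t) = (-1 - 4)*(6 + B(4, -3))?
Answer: I*sqrt(5745) ≈ 75.796*I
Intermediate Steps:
v(S, t) = -15 (v(S, t) = (-1 - 4)*(6 - 3) = -5*3 = -15)
R(r, N) = -1 + N + r (R(r, N) = (r + N) - 1 = (N + r) - 1 = -1 + N + r)
sqrt(R(-149, -182) + (18896 - 24309)) = sqrt((-1 - 182 - 149) + (18896 - 24309)) = sqrt(-332 - 5413) = sqrt(-5745) = I*sqrt(5745)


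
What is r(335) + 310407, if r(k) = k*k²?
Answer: 37905782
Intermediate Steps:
r(k) = k³
r(335) + 310407 = 335³ + 310407 = 37595375 + 310407 = 37905782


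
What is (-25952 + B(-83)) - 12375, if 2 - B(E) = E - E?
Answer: -38325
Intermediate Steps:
B(E) = 2 (B(E) = 2 - (E - E) = 2 - 1*0 = 2 + 0 = 2)
(-25952 + B(-83)) - 12375 = (-25952 + 2) - 12375 = -25950 - 12375 = -38325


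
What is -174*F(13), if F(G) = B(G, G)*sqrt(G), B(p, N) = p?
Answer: -2262*sqrt(13) ≈ -8155.8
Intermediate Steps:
F(G) = G**(3/2) (F(G) = G*sqrt(G) = G**(3/2))
-174*F(13) = -2262*sqrt(13)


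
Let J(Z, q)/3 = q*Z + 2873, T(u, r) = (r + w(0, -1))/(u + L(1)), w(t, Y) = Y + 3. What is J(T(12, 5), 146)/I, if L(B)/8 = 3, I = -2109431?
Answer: -52225/12656586 ≈ -0.0041263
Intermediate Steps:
L(B) = 24 (L(B) = 8*3 = 24)
w(t, Y) = 3 + Y
T(u, r) = (2 + r)/(24 + u) (T(u, r) = (r + (3 - 1))/(u + 24) = (r + 2)/(24 + u) = (2 + r)/(24 + u))
J(Z, q) = 8619 + 3*Z*q (J(Z, q) = 3*(q*Z + 2873) = 3*(Z*q + 2873) = 3*(2873 + Z*q) = 8619 + 3*Z*q)
J(T(12, 5), 146)/I = (8619 + 3*((2 + 5)/(24 + 12))*146)/(-2109431) = (8619 + 3*(7/36)*146)*(-1/2109431) = (8619 + 511/6)*(-1/2109431) = (52225/6)*(-1/2109431) = -52225/12656586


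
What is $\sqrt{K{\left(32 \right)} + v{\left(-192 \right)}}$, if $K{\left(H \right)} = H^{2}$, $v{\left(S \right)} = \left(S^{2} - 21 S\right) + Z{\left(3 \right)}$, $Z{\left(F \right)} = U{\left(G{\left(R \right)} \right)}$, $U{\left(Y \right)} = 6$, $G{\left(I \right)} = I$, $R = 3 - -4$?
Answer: $\sqrt{41926} \approx 204.76$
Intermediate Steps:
$R = 7$ ($R = 3 + 4 = 7$)
$Z{\left(F \right)} = 6$
$v{\left(S \right)} = 6 + S^{2} - 21 S$ ($v{\left(S \right)} = \left(S^{2} - 21 S\right) + 6 = 6 + S^{2} - 21 S$)
$\sqrt{K{\left(32 \right)} + v{\left(-192 \right)}} = \sqrt{32^{2} + \left(6 + \left(-192\right)^{2} - -4032\right)} = \sqrt{1024 + \left(6 + 36864 + 4032\right)} = \sqrt{1024 + 40902} = \sqrt{41926}$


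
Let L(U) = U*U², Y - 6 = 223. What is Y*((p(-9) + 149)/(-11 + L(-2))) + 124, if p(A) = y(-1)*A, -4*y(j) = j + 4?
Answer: -133243/76 ≈ -1753.2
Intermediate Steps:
y(j) = -1 - j/4 (y(j) = -(j + 4)/4 = -(4 + j)/4 = -1 - j/4)
p(A) = -3*A/4 (p(A) = (-1 - ¼*(-1))*A = (-1 + ¼)*A = -3*A/4)
Y = 229 (Y = 6 + 223 = 229)
L(U) = U³
Y*((p(-9) + 149)/(-11 + L(-2))) + 124 = 229*((-¾*(-9) + 149)/(-11 + (-2)³)) + 124 = 229*((27/4 + 149)/(-11 - 8)) + 124 = 229*((623/4)/(-19)) + 124 = 229*((623/4)*(-1/19)) + 124 = 229*(-623/76) + 124 = -142667/76 + 124 = -133243/76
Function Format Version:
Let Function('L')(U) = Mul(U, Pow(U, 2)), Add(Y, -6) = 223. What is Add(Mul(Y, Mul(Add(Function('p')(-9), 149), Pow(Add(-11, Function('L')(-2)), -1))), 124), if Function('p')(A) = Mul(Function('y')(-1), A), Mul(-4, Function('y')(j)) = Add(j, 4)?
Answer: Rational(-133243, 76) ≈ -1753.2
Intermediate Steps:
Function('y')(j) = Add(-1, Mul(Rational(-1, 4), j)) (Function('y')(j) = Mul(Rational(-1, 4), Add(j, 4)) = Mul(Rational(-1, 4), Add(4, j)) = Add(-1, Mul(Rational(-1, 4), j)))
Function('p')(A) = Mul(Rational(-3, 4), A) (Function('p')(A) = Mul(Add(-1, Mul(Rational(-1, 4), -1)), A) = Mul(Add(-1, Rational(1, 4)), A) = Mul(Rational(-3, 4), A))
Y = 229 (Y = Add(6, 223) = 229)
Function('L')(U) = Pow(U, 3)
Add(Mul(Y, Mul(Add(Function('p')(-9), 149), Pow(Add(-11, Function('L')(-2)), -1))), 124) = Add(Mul(229, Mul(Add(Mul(Rational(-3, 4), -9), 149), Pow(Add(-11, Pow(-2, 3)), -1))), 124) = Add(Mul(229, Mul(Add(Rational(27, 4), 149), Pow(Add(-11, -8), -1))), 124) = Add(Mul(229, Mul(Rational(623, 4), Pow(-19, -1))), 124) = Add(Mul(229, Mul(Rational(623, 4), Rational(-1, 19))), 124) = Add(Mul(229, Rational(-623, 76)), 124) = Add(Rational(-142667, 76), 124) = Rational(-133243, 76)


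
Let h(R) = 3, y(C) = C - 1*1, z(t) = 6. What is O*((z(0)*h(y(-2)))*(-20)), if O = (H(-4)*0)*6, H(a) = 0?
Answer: 0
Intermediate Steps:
y(C) = -1 + C (y(C) = C - 1 = -1 + C)
O = 0 (O = (0*0)*6 = 0*6 = 0)
O*((z(0)*h(y(-2)))*(-20)) = 0*((6*3)*(-20)) = 0*(18*(-20)) = 0*(-360) = 0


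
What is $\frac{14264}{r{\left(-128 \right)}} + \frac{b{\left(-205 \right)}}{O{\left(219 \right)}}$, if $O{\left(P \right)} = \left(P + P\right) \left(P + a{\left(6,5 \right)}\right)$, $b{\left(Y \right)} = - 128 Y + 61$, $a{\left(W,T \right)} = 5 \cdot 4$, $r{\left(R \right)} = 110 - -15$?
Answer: $\frac{498823891}{4361750} \approx 114.36$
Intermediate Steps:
$r{\left(R \right)} = 125$ ($r{\left(R \right)} = 110 + 15 = 125$)
$a{\left(W,T \right)} = 20$
$b{\left(Y \right)} = 61 - 128 Y$
$O{\left(P \right)} = 2 P \left(20 + P\right)$ ($O{\left(P \right)} = \left(P + P\right) \left(P + 20\right) = 2 P \left(20 + P\right)$)
$\frac{14264}{r{\left(-128 \right)}} + \frac{b{\left(-205 \right)}}{O{\left(219 \right)}} = \frac{14264}{125} + \frac{61 - -26240}{2 \cdot 219 \left(20 + 219\right)} = 14264 \cdot \frac{1}{125} + \frac{61 + 26240}{2 \cdot 219 \cdot 239} = \frac{14264}{125} + \frac{26301}{104682} = \frac{14264}{125} + 26301 \cdot \frac{1}{104682} = \frac{14264}{125} + \frac{8767}{34894} = \frac{498823891}{4361750}$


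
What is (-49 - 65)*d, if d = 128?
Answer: -14592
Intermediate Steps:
(-49 - 65)*d = (-49 - 65)*128 = -114*128 = -14592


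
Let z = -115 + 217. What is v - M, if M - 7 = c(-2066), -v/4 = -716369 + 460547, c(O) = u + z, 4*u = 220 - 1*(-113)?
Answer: 4092383/4 ≈ 1.0231e+6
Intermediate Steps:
z = 102
u = 333/4 (u = (220 - 1*(-113))/4 = (220 + 113)/4 = (¼)*333 = 333/4 ≈ 83.250)
c(O) = 741/4 (c(O) = 333/4 + 102 = 741/4)
v = 1023288 (v = -4*(-716369 + 460547) = -4*(-255822) = 1023288)
M = 769/4 (M = 7 + 741/4 = 769/4 ≈ 192.25)
v - M = 1023288 - 1*769/4 = 1023288 - 769/4 = 4092383/4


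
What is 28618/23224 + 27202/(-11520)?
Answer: -18878743/16721280 ≈ -1.1290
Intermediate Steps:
28618/23224 + 27202/(-11520) = 28618*(1/23224) + 27202*(-1/11520) = 14309/11612 - 13601/5760 = -18878743/16721280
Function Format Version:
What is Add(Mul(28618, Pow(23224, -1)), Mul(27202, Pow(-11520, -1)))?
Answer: Rational(-18878743, 16721280) ≈ -1.1290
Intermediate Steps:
Add(Mul(28618, Pow(23224, -1)), Mul(27202, Pow(-11520, -1))) = Add(Mul(28618, Rational(1, 23224)), Mul(27202, Rational(-1, 11520))) = Add(Rational(14309, 11612), Rational(-13601, 5760)) = Rational(-18878743, 16721280)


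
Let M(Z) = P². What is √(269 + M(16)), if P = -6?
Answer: √305 ≈ 17.464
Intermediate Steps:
M(Z) = 36 (M(Z) = (-6)² = 36)
√(269 + M(16)) = √(269 + 36) = √305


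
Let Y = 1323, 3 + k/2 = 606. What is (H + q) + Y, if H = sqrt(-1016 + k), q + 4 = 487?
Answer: 1806 + sqrt(190) ≈ 1819.8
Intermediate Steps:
q = 483 (q = -4 + 487 = 483)
k = 1206 (k = -6 + 2*606 = -6 + 1212 = 1206)
H = sqrt(190) (H = sqrt(-1016 + 1206) = sqrt(190) ≈ 13.784)
(H + q) + Y = (sqrt(190) + 483) + 1323 = (483 + sqrt(190)) + 1323 = 1806 + sqrt(190)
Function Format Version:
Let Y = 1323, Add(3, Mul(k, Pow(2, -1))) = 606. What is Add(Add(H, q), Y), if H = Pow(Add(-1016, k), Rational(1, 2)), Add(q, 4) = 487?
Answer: Add(1806, Pow(190, Rational(1, 2))) ≈ 1819.8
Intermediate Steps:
q = 483 (q = Add(-4, 487) = 483)
k = 1206 (k = Add(-6, Mul(2, 606)) = Add(-6, 1212) = 1206)
H = Pow(190, Rational(1, 2)) (H = Pow(Add(-1016, 1206), Rational(1, 2)) = Pow(190, Rational(1, 2)) ≈ 13.784)
Add(Add(H, q), Y) = Add(Add(Pow(190, Rational(1, 2)), 483), 1323) = Add(Add(483, Pow(190, Rational(1, 2))), 1323) = Add(1806, Pow(190, Rational(1, 2)))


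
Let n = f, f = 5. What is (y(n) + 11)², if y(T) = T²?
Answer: 1296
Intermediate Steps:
n = 5
(y(n) + 11)² = (5² + 11)² = (25 + 11)² = 36² = 1296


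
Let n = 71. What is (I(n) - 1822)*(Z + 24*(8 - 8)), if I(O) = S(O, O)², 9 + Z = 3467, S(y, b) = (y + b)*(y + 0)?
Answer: 351488071116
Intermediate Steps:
S(y, b) = y*(b + y) (S(y, b) = (b + y)*y = y*(b + y))
Z = 3458 (Z = -9 + 3467 = 3458)
I(O) = 4*O⁴ (I(O) = (O*(O + O))² = (O*(2*O))² = (2*O²)² = 4*O⁴)
(I(n) - 1822)*(Z + 24*(8 - 8)) = (4*71⁴ - 1822)*(3458 + 24*(8 - 8)) = (4*25411681 - 1822)*(3458 + 24*0) = (101646724 - 1822)*(3458 + 0) = 101644902*3458 = 351488071116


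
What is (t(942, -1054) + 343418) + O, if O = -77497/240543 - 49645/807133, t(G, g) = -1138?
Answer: 66453653642855984/194150193219 ≈ 3.4228e+5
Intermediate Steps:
O = -74492143336/194150193219 (O = -77497*1/240543 - 49645*1/807133 = -77497/240543 - 49645/807133 = -74492143336/194150193219 ≈ -0.38368)
(t(942, -1054) + 343418) + O = (-1138 + 343418) - 74492143336/194150193219 = 342280 - 74492143336/194150193219 = 66453653642855984/194150193219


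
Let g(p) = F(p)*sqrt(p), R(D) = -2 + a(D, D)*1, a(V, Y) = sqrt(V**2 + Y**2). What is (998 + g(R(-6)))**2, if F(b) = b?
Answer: 4*(499 + sqrt(2)*(-1 + 3*sqrt(2))**(3/2))**2 ≈ 1.0292e+6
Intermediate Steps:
R(D) = -2 + sqrt(2)*sqrt(D**2) (R(D) = -2 + sqrt(D**2 + D**2)*1 = -2 + sqrt(2*D**2)*1 = -2 + (sqrt(2)*sqrt(D**2))*1 = -2 + sqrt(2)*sqrt(D**2))
g(p) = p**(3/2) (g(p) = p*sqrt(p) = p**(3/2))
(998 + g(R(-6)))**2 = (998 + (-2 + sqrt(2)*sqrt((-6)**2))**(3/2))**2 = (998 + (-2 + sqrt(2)*sqrt(36))**(3/2))**2 = (998 + (-2 + sqrt(2)*6)**(3/2))**2 = (998 + (-2 + 6*sqrt(2))**(3/2))**2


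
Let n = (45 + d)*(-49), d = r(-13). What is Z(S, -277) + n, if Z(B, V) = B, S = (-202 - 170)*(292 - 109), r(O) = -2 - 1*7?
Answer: -69840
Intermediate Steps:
r(O) = -9 (r(O) = -2 - 7 = -9)
d = -9
S = -68076 (S = -372*183 = -68076)
n = -1764 (n = (45 - 9)*(-49) = 36*(-49) = -1764)
Z(S, -277) + n = -68076 - 1764 = -69840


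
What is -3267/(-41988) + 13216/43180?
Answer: 57998539/151086820 ≈ 0.38388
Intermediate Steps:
-3267/(-41988) + 13216/43180 = -3267*(-1/41988) + 13216*(1/43180) = 1089/13996 + 3304/10795 = 57998539/151086820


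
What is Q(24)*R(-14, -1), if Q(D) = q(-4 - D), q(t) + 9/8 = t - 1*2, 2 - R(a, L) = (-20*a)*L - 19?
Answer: -74949/8 ≈ -9368.6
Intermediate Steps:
R(a, L) = 21 + 20*L*a (R(a, L) = 2 - ((-20*a)*L - 19) = 2 - (-20*L*a - 19) = 2 - (-19 - 20*L*a) = 2 + (19 + 20*L*a) = 21 + 20*L*a)
q(t) = -25/8 + t (q(t) = -9/8 + (t - 1*2) = -9/8 + (t - 2) = -9/8 + (-2 + t) = -25/8 + t)
Q(D) = -57/8 - D (Q(D) = -25/8 + (-4 - D) = -57/8 - D)
Q(24)*R(-14, -1) = (-57/8 - 1*24)*(21 + 20*(-1)*(-14)) = (-57/8 - 24)*(21 + 280) = -249/8*301 = -74949/8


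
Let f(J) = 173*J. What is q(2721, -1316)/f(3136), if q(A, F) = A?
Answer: 2721/542528 ≈ 0.0050154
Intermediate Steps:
q(2721, -1316)/f(3136) = 2721/((173*3136)) = 2721/542528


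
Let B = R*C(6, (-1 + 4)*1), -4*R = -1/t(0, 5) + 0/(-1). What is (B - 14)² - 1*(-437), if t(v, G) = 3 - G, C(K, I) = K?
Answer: 10473/16 ≈ 654.56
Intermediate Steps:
R = -⅛ (R = -(-1/(3 - 1*5) + 0/(-1))/4 = -(-1/(3 - 5) + 0*(-1))/4 = -(-1/(-2) + 0)/4 = -(-1*(-½) + 0)/4 = -(½ + 0)/4 = -¼*½ = -⅛ ≈ -0.12500)
B = -¾ (B = -⅛*6 = -¾ ≈ -0.75000)
(B - 14)² - 1*(-437) = (-¾ - 14)² - 1*(-437) = (-59/4)² + 437 = 3481/16 + 437 = 10473/16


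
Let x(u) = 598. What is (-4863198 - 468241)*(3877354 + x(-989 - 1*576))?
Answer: -20675064532928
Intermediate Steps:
(-4863198 - 468241)*(3877354 + x(-989 - 1*576)) = (-4863198 - 468241)*(3877354 + 598) = -5331439*3877952 = -20675064532928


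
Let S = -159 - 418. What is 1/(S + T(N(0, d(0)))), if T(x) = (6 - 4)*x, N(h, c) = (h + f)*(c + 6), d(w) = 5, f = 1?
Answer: -1/555 ≈ -0.0018018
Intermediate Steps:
N(h, c) = (1 + h)*(6 + c) (N(h, c) = (h + 1)*(c + 6) = (1 + h)*(6 + c))
S = -577
T(x) = 2*x
1/(S + T(N(0, d(0)))) = 1/(-577 + 2*(6 + 5 + 6*0 + 5*0)) = 1/(-577 + 2*(6 + 5 + 0 + 0)) = 1/(-577 + 2*11) = 1/(-577 + 22) = 1/(-555) = -1/555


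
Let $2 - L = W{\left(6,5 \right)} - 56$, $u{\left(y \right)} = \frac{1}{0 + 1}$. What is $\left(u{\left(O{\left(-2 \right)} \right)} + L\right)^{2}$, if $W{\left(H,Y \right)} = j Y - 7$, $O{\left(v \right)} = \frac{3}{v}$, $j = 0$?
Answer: $4356$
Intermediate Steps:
$u{\left(y \right)} = 1$ ($u{\left(y \right)} = 1^{-1} = 1$)
$W{\left(H,Y \right)} = -7$ ($W{\left(H,Y \right)} = 0 Y - 7 = 0 - 7 = -7$)
$L = 65$ ($L = 2 - \left(-7 - 56\right) = 2 - -63 = 2 + 63 = 65$)
$\left(u{\left(O{\left(-2 \right)} \right)} + L\right)^{2} = \left(1 + 65\right)^{2} = 66^{2} = 4356$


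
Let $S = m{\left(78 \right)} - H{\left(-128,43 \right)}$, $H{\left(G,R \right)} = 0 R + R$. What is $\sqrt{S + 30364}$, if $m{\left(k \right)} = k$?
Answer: $\sqrt{30399} \approx 174.35$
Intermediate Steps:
$H{\left(G,R \right)} = R$ ($H{\left(G,R \right)} = 0 + R = R$)
$S = 35$ ($S = 78 - 43 = 35$)
$\sqrt{S + 30364} = \sqrt{35 + 30364} = \sqrt{30399}$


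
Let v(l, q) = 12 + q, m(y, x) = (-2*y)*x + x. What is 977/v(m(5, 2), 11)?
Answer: 977/23 ≈ 42.478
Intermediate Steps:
m(y, x) = x - 2*x*y (m(y, x) = -2*x*y + x = x - 2*x*y)
977/v(m(5, 2), 11) = 977/(12 + 11) = 977/23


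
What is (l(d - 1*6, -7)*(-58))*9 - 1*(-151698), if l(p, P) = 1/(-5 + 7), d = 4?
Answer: 151437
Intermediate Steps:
l(p, P) = ½ (l(p, P) = 1/2 = ½)
(l(d - 1*6, -7)*(-58))*9 - 1*(-151698) = ((½)*(-58))*9 - 1*(-151698) = -29*9 + 151698 = -261 + 151698 = 151437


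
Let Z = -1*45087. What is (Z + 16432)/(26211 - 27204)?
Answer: 28655/993 ≈ 28.857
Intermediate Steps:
Z = -45087
(Z + 16432)/(26211 - 27204) = (-45087 + 16432)/(26211 - 27204) = -28655/(-993) = -28655*(-1/993) = 28655/993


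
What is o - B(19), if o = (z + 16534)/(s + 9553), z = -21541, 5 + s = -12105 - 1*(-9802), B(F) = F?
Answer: -47554/2415 ≈ -19.691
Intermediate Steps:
s = -2308 (s = -5 + (-12105 - 1*(-9802)) = -5 + (-12105 + 9802) = -5 - 2303 = -2308)
o = -1669/2415 (o = (-21541 + 16534)/(-2308 + 9553) = -5007/7245 = -5007*1/7245 = -1669/2415 ≈ -0.69110)
o - B(19) = -1669/2415 - 1*19 = -1669/2415 - 19 = -47554/2415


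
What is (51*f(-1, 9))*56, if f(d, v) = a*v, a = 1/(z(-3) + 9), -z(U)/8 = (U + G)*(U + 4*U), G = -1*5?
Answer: -8568/317 ≈ -27.028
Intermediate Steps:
G = -5
z(U) = -40*U*(-5 + U) (z(U) = -8*(U - 5)*(U + 4*U) = -8*(-5 + U)*5*U = -40*U*(-5 + U))
a = -1/951 (a = 1/(40*(-3)*(5 - 1*(-3)) + 9) = 1/(40*(-3)*(5 + 3) + 9) = 1/(40*(-3)*8 + 9) = 1/(-960 + 9) = 1/(-951) = -1/951 ≈ -0.0010515)
f(d, v) = -v/951
(51*f(-1, 9))*56 = (51*(-1/951*9))*56 = (51*(-3/317))*56 = -153/317*56 = -8568/317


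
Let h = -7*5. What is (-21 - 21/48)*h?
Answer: 12005/16 ≈ 750.31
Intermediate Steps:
h = -35
(-21 - 21/48)*h = (-21 - 21/48)*(-35) = (-21 - 21*1/48)*(-35) = (-21 - 7/16)*(-35) = -343/16*(-35) = 12005/16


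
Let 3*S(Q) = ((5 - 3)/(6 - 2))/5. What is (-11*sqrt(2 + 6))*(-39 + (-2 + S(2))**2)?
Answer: 347809*sqrt(2)/450 ≈ 1093.1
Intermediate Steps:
S(Q) = 1/30 (S(Q) = (((5 - 3)/(6 - 2))/5)/3 = ((2/4)*(1/5))/3 = ((2*(1/4))*(1/5))/3 = ((1/2)*(1/5))/3 = (1/3)*(1/10) = 1/30)
(-11*sqrt(2 + 6))*(-39 + (-2 + S(2))**2) = (-11*sqrt(2 + 6))*(-39 + (-2 + 1/30)**2) = (-22*sqrt(2))*(-39 + (-59/30)**2) = (-22*sqrt(2))*(-39 + 3481/900) = -22*sqrt(2)*(-31619/900) = 347809*sqrt(2)/450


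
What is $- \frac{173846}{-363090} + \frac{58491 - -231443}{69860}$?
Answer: $\frac{838692983}{181181910} \approx 4.629$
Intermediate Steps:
$- \frac{173846}{-363090} + \frac{58491 - -231443}{69860} = \left(-173846\right) \left(- \frac{1}{363090}\right) + \left(58491 + 231443\right) \frac{1}{69860} = \frac{86923}{181545} + 289934 \cdot \frac{1}{69860} = \frac{86923}{181545} + \frac{144967}{34930} = \frac{838692983}{181181910}$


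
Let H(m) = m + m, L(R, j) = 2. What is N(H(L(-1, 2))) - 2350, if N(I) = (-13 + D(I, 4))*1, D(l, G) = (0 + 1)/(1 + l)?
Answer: -11814/5 ≈ -2362.8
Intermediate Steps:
D(l, G) = 1/(1 + l)
H(m) = 2*m
N(I) = -13 + 1/(1 + I) (N(I) = (-13 + 1/(1 + I))*1 = -13 + 1/(1 + I))
N(H(L(-1, 2))) - 2350 = (-12 - 26*2)/(1 + 2*2) - 2350 = (-12 - 13*4)/(1 + 4) - 2350 = (-12 - 52)/5 - 2350 = (⅕)*(-64) - 2350 = -64/5 - 2350 = -11814/5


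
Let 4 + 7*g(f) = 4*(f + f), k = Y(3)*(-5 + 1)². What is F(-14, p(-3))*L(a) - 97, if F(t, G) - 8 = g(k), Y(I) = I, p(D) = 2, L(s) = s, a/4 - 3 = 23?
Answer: 44665/7 ≈ 6380.7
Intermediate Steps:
a = 104 (a = 12 + 4*23 = 12 + 92 = 104)
k = 48 (k = 3*(-5 + 1)² = 3*(-4)² = 3*16 = 48)
g(f) = -4/7 + 8*f/7 (g(f) = -4/7 + (4*(f + f))/7 = -4/7 + (4*(2*f))/7 = -4/7 + (8*f)/7 = -4/7 + 8*f/7)
F(t, G) = 436/7 (F(t, G) = 8 + (-4/7 + (8/7)*48) = 8 + (-4/7 + 384/7) = 8 + 380/7 = 436/7)
F(-14, p(-3))*L(a) - 97 = (436/7)*104 - 97 = 45344/7 - 97 = 44665/7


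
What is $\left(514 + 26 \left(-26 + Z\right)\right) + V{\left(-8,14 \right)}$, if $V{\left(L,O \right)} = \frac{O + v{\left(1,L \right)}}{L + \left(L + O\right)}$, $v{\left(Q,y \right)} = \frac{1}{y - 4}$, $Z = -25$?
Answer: $- \frac{19655}{24} \approx -818.96$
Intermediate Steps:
$v{\left(Q,y \right)} = \frac{1}{-4 + y}$
$V{\left(L,O \right)} = \frac{O + \frac{1}{-4 + L}}{O + 2 L}$ ($V{\left(L,O \right)} = \frac{O + \frac{1}{-4 + L}}{L + \left(L + O\right)} = \frac{O + \frac{1}{-4 + L}}{O + 2 L}$)
$\left(514 + 26 \left(-26 + Z\right)\right) + V{\left(-8,14 \right)} = \left(514 + 26 \left(-26 - 25\right)\right) + \frac{1 + 14 \left(-4 - 8\right)}{\left(-4 - 8\right) \left(14 + 2 \left(-8\right)\right)} = \left(514 + 26 \left(-51\right)\right) + \frac{1 + 14 \left(-12\right)}{\left(-12\right) \left(14 - 16\right)} = \left(514 - 1326\right) - \frac{1 - 168}{12 \left(-2\right)} = -812 - \left(- \frac{1}{24}\right) \left(-167\right) = -812 - \frac{167}{24} = - \frac{19655}{24}$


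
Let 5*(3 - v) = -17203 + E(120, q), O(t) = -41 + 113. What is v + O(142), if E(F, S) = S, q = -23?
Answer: 17601/5 ≈ 3520.2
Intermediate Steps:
O(t) = 72
v = 17241/5 (v = 3 - (-17203 - 23)/5 = 3 - ⅕*(-17226) = 3 + 17226/5 = 17241/5 ≈ 3448.2)
v + O(142) = 17241/5 + 72 = 17601/5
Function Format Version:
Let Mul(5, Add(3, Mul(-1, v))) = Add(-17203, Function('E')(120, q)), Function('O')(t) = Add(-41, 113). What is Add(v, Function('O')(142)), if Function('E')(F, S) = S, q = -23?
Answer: Rational(17601, 5) ≈ 3520.2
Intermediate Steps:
Function('O')(t) = 72
v = Rational(17241, 5) (v = Add(3, Mul(Rational(-1, 5), Add(-17203, -23))) = Add(3, Mul(Rational(-1, 5), -17226)) = Add(3, Rational(17226, 5)) = Rational(17241, 5) ≈ 3448.2)
Add(v, Function('O')(142)) = Add(Rational(17241, 5), 72) = Rational(17601, 5)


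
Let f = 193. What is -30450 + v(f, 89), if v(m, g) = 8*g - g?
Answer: -29827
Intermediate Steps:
v(m, g) = 7*g
-30450 + v(f, 89) = -30450 + 7*89 = -30450 + 623 = -29827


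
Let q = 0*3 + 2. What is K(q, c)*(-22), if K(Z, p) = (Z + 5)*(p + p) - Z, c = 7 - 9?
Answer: 660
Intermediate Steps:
c = -2
q = 2 (q = 0 + 2 = 2)
K(Z, p) = -Z + 2*p*(5 + Z) (K(Z, p) = (5 + Z)*(2*p) - Z = 2*p*(5 + Z) - Z = -Z + 2*p*(5 + Z))
K(q, c)*(-22) = (-1*2 + 10*(-2) + 2*2*(-2))*(-22) = (-2 - 20 - 8)*(-22) = -30*(-22) = 660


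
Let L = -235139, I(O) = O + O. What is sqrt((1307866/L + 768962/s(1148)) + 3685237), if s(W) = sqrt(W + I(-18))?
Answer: sqrt(15747212678161169410652 + 5909748685645897478*sqrt(278))/65368642 ≈ 1925.7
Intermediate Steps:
I(O) = 2*O
s(W) = sqrt(-36 + W) (s(W) = sqrt(W + 2*(-18)) = sqrt(W - 36) = sqrt(-36 + W))
sqrt((1307866/L + 768962/s(1148)) + 3685237) = sqrt((1307866/(-235139) + 768962/(sqrt(-36 + 1148))) + 3685237) = sqrt((1307866*(-1/235139) + 768962/(sqrt(1112))) + 3685237) = sqrt((-1307866/235139 + 768962/((2*sqrt(278)))) + 3685237) = sqrt((-1307866/235139 + 768962*(sqrt(278)/556)) + 3685237) = sqrt((-1307866/235139 + 384481*sqrt(278)/278) + 3685237) = sqrt(866541635077/235139 + 384481*sqrt(278)/278)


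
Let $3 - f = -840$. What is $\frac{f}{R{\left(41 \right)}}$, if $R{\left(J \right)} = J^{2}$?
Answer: $\frac{843}{1681} \approx 0.50149$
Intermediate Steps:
$f = 843$ ($f = 3 - -840 = 3 + 840 = 843$)
$\frac{f}{R{\left(41 \right)}} = \frac{843}{41^{2}} = \frac{843}{1681}$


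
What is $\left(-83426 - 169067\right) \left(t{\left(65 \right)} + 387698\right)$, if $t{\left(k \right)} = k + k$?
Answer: $-97923855204$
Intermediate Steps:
$t{\left(k \right)} = 2 k$
$\left(-83426 - 169067\right) \left(t{\left(65 \right)} + 387698\right) = \left(-83426 - 169067\right) \left(2 \cdot 65 + 387698\right) = - 252493 \left(130 + 387698\right) = \left(-252493\right) 387828 = -97923855204$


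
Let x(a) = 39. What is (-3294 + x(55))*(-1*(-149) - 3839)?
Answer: 12010950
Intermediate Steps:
(-3294 + x(55))*(-1*(-149) - 3839) = (-3294 + 39)*(-1*(-149) - 3839) = -3255*(149 - 3839) = -3255*(-3690) = 12010950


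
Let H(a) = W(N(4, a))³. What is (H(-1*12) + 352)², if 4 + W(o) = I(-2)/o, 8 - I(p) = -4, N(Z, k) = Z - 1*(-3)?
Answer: 13604889600/117649 ≈ 1.1564e+5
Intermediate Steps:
N(Z, k) = 3 + Z (N(Z, k) = Z + 3 = 3 + Z)
I(p) = 12 (I(p) = 8 - 1*(-4) = 8 + 4 = 12)
W(o) = -4 + 12/o
H(a) = -4096/343 (H(a) = (-4 + 12/(3 + 4))³ = (-4 + 12/7)³ = (-16/7)³ = -4096/343)
(H(-1*12) + 352)² = (-4096/343 + 352)² = (116640/343)² = 13604889600/117649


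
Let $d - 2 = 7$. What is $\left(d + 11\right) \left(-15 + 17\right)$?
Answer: $40$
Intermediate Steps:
$d = 9$ ($d = 2 + 7 = 9$)
$\left(d + 11\right) \left(-15 + 17\right) = \left(9 + 11\right) \left(-15 + 17\right) = 20 \cdot 2 = 40$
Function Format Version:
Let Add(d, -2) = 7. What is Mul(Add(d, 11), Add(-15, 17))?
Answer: 40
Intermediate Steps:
d = 9 (d = Add(2, 7) = 9)
Mul(Add(d, 11), Add(-15, 17)) = Mul(Add(9, 11), Add(-15, 17)) = Mul(20, 2) = 40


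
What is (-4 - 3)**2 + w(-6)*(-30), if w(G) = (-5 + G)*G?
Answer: -1931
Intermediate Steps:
w(G) = G*(-5 + G)
(-4 - 3)**2 + w(-6)*(-30) = (-4 - 3)**2 - 6*(-5 - 6)*(-30) = (-7)**2 - 6*(-11)*(-30) = 49 + 66*(-30) = 49 - 1980 = -1931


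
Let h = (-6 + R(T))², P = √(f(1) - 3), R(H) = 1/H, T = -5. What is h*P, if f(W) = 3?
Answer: 0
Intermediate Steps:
P = 0 (P = √(3 - 3) = √0 = 0)
h = 961/25 (h = (-6 + 1/(-5))² = (-6 - ⅕)² = (-31/5)² = 961/25 ≈ 38.440)
h*P = (961/25)*0 = 0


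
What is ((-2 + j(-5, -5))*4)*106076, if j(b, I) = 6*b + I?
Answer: -15699248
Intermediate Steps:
j(b, I) = I + 6*b
((-2 + j(-5, -5))*4)*106076 = ((-2 + (-5 + 6*(-5)))*4)*106076 = ((-2 + (-5 - 30))*4)*106076 = ((-2 - 35)*4)*106076 = -37*4*106076 = -148*106076 = -15699248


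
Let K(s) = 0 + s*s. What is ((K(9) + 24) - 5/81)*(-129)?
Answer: -365500/27 ≈ -13537.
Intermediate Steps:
K(s) = s**2 (K(s) = 0 + s**2 = s**2)
((K(9) + 24) - 5/81)*(-129) = ((9**2 + 24) - 5/81)*(-129) = ((81 + 24) - 5*1/81)*(-129) = (105 - 5/81)*(-129) = (8500/81)*(-129) = -365500/27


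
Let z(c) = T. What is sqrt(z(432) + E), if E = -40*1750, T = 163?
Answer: I*sqrt(69837) ≈ 264.27*I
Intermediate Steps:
z(c) = 163
E = -70000
sqrt(z(432) + E) = sqrt(163 - 70000) = sqrt(-69837) = I*sqrt(69837)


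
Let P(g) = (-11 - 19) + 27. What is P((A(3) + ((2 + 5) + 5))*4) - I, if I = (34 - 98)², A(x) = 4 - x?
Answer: -4099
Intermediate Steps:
I = 4096 (I = (-64)² = 4096)
P(g) = -3 (P(g) = -30 + 27 = -3)
P((A(3) + ((2 + 5) + 5))*4) - I = -3 - 1*4096 = -3 - 4096 = -4099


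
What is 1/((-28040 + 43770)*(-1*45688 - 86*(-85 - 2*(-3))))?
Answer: -1/611802620 ≈ -1.6345e-9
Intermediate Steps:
1/((-28040 + 43770)*(-1*45688 - 86*(-85 - 2*(-3)))) = 1/(15730*(-45688 - 86*(-85 + 6))) = 1/(15730*(-45688 - 86*(-79))) = 1/(15730*(-45688 + 6794)) = 1/(15730*(-38894)) = 1/(-611802620) = -1/611802620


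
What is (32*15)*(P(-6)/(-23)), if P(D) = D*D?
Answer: -17280/23 ≈ -751.30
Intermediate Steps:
P(D) = D²
(32*15)*(P(-6)/(-23)) = (32*15)*((-6)²/(-23)) = 480*(36*(-1/23)) = 480*(-36/23) = -17280/23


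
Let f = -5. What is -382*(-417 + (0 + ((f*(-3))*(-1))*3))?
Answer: 176484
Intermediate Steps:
-382*(-417 + (0 + ((f*(-3))*(-1))*3)) = -382*(-417 + (0 + (-5*(-3)*(-1))*3)) = -382*(-417 + (0 + (15*(-1))*3)) = -382*(-417 + (0 - 15*3)) = -382*(-417 + (0 - 45)) = -382*(-417 - 45) = -382*(-462) = 176484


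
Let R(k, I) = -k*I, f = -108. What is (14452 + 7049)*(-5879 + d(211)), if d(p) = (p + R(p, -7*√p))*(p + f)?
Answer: 340876854 + 3270968631*√211 ≈ 4.7854e+10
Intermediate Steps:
R(k, I) = -I*k
d(p) = (-108 + p)*(p + 7*p^(3/2)) (d(p) = (p - (-7*√p)*p)*(p - 108) = (p + 7*p^(3/2))*(-108 + p) = (-108 + p)*(p + 7*p^(3/2)))
(14452 + 7049)*(-5879 + d(211)) = (14452 + 7049)*(-5879 + (211² - 159516*√211 - 108*211 + 7*211^(5/2))) = 21501*(-5879 + (44521 - 159516*√211 - 22788 + 7*(44521*√211))) = 21501*(-5879 + (44521 - 159516*√211 - 22788 + 311647*√211)) = 21501*(-5879 + (21733 + 152131*√211)) = 21501*(15854 + 152131*√211) = 340876854 + 3270968631*√211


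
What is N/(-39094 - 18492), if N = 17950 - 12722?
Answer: -2614/28793 ≈ -0.090786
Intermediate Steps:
N = 5228
N/(-39094 - 18492) = 5228/(-39094 - 18492) = 5228/(-57586) = 5228*(-1/57586) = -2614/28793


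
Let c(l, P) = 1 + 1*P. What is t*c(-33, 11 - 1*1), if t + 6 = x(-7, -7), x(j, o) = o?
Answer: -143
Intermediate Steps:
c(l, P) = 1 + P
t = -13 (t = -6 - 7 = -13)
t*c(-33, 11 - 1*1) = -13*(1 + (11 - 1*1)) = -13*(1 + (11 - 1)) = -13*(1 + 10) = -13*11 = -143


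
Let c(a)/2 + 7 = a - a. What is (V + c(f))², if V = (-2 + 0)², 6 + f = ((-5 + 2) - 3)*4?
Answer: 100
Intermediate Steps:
f = -30 (f = -6 + ((-5 + 2) - 3)*4 = -6 + (-3 - 3)*4 = -6 - 6*4 = -6 - 24 = -30)
V = 4 (V = (-2)² = 4)
c(a) = -14 (c(a) = -14 + 2*(a - a) = -14 + 2*0 = -14 + 0 = -14)
(V + c(f))² = (4 - 14)² = (-10)² = 100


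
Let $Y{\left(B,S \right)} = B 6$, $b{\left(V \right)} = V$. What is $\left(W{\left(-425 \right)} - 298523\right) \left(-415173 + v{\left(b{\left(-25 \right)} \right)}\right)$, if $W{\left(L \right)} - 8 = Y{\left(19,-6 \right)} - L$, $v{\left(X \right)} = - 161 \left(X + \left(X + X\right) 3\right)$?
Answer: $115316116048$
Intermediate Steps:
$Y{\left(B,S \right)} = 6 B$
$v{\left(X \right)} = - 1127 X$ ($v{\left(X \right)} = - 161 \left(X + 2 X 3\right) = - 161 \left(X + 6 X\right) = - 161 \cdot 7 X = - 1127 X$)
$W{\left(L \right)} = 122 - L$ ($W{\left(L \right)} = 8 - \left(-114 + L\right) = 122 - L$)
$\left(W{\left(-425 \right)} - 298523\right) \left(-415173 + v{\left(b{\left(-25 \right)} \right)}\right) = \left(\left(122 - -425\right) - 298523\right) \left(-415173 - -28175\right) = \left(\left(122 + 425\right) - 298523\right) \left(-415173 + 28175\right) = \left(547 - 298523\right) \left(-386998\right) = \left(-297976\right) \left(-386998\right) = 115316116048$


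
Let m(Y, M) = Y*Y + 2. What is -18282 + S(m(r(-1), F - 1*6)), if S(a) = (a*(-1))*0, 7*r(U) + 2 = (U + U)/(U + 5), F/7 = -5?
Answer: -18282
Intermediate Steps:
F = -35 (F = 7*(-5) = -35)
r(U) = -2/7 + 2*U/(7*(5 + U)) (r(U) = -2/7 + ((U + U)/(U + 5))/7 = -2/7 + ((2*U)/(5 + U))/7 = -2/7 + (2*U/(5 + U))/7 = -2/7 + 2*U/(7*(5 + U)))
m(Y, M) = 2 + Y² (m(Y, M) = Y² + 2 = 2 + Y²)
S(a) = 0 (S(a) = -a*0 = 0)
-18282 + S(m(r(-1), F - 1*6)) = -18282 + 0 = -18282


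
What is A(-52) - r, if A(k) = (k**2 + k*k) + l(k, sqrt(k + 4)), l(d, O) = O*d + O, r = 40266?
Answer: -34858 - 204*I*sqrt(3) ≈ -34858.0 - 353.34*I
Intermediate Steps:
l(d, O) = O + O*d
A(k) = 2*k**2 + sqrt(4 + k)*(1 + k) (A(k) = (k**2 + k*k) + sqrt(k + 4)*(1 + k) = (k**2 + k**2) + sqrt(4 + k)*(1 + k) = 2*k**2 + sqrt(4 + k)*(1 + k))
A(-52) - r = (2*(-52)**2 + sqrt(4 - 52)*(1 - 52)) - 1*40266 = (2*2704 + sqrt(-48)*(-51)) - 40266 = (5408 + (4*I*sqrt(3))*(-51)) - 40266 = (5408 - 204*I*sqrt(3)) - 40266 = -34858 - 204*I*sqrt(3)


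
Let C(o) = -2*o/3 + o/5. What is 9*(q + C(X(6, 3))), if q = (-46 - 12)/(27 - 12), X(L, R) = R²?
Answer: -363/5 ≈ -72.600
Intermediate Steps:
C(o) = -7*o/15 (C(o) = -2*o/3 + o*(⅕) = -2*o/3 + o/5 = -7*o/15)
q = -58/15 ≈ -3.8667
9*(q + C(X(6, 3))) = 9*(-58/15 - 7/15*3²) = 9*(-58/15 - 7/15*9) = 9*(-58/15 - 21/5) = 9*(-121/15) = -363/5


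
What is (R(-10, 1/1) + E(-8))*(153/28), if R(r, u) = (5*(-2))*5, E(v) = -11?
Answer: -9333/28 ≈ -333.32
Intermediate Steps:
R(r, u) = -50 (R(r, u) = -10*5 = -50)
(R(-10, 1/1) + E(-8))*(153/28) = (-50 - 11)*(153/28) = -9333/28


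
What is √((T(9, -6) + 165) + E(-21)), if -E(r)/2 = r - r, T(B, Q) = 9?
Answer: √174 ≈ 13.191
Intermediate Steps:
E(r) = 0 (E(r) = -2*(r - r) = -2*0 = 0)
√((T(9, -6) + 165) + E(-21)) = √((9 + 165) + 0) = √(174 + 0) = √174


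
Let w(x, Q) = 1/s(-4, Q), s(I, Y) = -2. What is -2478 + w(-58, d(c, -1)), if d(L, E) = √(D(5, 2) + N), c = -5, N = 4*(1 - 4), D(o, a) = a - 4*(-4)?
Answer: -4957/2 ≈ -2478.5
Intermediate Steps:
D(o, a) = 16 + a (D(o, a) = a + 16 = 16 + a)
N = -12 (N = 4*(-3) = -12)
d(L, E) = √6 (d(L, E) = √((16 + 2) - 12) = √(18 - 12) = √6)
w(x, Q) = -½ (w(x, Q) = 1/(-2) = -½)
-2478 + w(-58, d(c, -1)) = -2478 - ½ = -4957/2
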